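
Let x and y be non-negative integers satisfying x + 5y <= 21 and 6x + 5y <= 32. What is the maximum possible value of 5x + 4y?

25

(x,y)=(5,0) is feasible, giving 25.
(x,y)=(4,1) is feasible, giving 24.
(x,y)=(4,0) is feasible, giving 20.
The best lattice point is (5,0), giving 25.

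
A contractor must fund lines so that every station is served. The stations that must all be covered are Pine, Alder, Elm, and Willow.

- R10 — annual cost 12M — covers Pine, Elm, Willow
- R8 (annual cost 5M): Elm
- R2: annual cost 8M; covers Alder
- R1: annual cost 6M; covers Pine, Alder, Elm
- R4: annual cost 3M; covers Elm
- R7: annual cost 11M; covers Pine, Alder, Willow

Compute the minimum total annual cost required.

The greedy cost-per-new-station heuristic would pick R1 and R7 for 17, but a cheaper cover exists.
Choose R4 and R7: together they cover Pine, Alder, Elm, Willow — every station.
Total annual cost: 3 + 11 = 14.
No cover costs less than 14.

14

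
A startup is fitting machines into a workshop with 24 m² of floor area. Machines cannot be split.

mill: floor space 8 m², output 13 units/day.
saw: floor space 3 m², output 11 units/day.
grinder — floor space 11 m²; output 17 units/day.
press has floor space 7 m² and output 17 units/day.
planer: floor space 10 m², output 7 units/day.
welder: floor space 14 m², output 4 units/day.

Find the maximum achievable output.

45

Allowing fractional choices, the relaxed optimum would be about 50.3, but machines are indivisible.
saw + grinder + press: floor space 3 + 11 + 7 = 21 ≤ 24, output 11 + 17 + 17 = 45.
mill + saw + press: floor space 8 + 3 + 7 = 18 ≤ 24, output 13 + 11 + 17 = 41.
Best is saw, grinder, and press with total output 45.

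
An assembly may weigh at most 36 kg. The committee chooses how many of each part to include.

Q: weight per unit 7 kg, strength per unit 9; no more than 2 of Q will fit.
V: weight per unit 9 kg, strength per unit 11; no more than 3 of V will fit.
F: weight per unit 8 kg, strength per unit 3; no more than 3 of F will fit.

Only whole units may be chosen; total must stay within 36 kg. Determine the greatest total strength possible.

42

1×Q and 3×V: weight 34 ≤ 36, strength 1·9 + 3·11 = 42.
2×Q and 2×V: weight 32 ≤ 36, strength 2·9 + 2·11 = 40.
Best is 42.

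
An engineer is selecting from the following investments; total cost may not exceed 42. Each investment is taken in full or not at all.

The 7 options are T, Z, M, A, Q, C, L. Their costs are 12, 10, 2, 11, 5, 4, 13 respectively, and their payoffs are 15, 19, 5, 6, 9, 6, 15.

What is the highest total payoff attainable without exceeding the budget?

63

Treat it as a binary knapsack problem.
Take T, Z, M, Q, and L: cost 12 + 10 + 2 + 5 + 13 = 42 ≤ 42, payoff 15 + 19 + 5 + 9 + 15 = 63.
No other feasible combination does better.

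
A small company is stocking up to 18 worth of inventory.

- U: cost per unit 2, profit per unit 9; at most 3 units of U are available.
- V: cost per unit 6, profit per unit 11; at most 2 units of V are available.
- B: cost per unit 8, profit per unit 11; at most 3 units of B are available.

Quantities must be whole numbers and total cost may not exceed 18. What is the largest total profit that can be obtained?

Take 3×U and 2×V: cost 18 ≤ 18, profit 3·9 + 2·11 = 49.
U has the best ratio (9/2) and is taken to its limit of 3; remaining capacity is filled optimally with the others.

49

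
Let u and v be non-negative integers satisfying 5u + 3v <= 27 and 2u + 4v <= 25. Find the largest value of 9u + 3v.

The continuous relaxation peaks at (5.4, 0) with value 48.60; rounding to a feasible lattice point costs some objective.
(u,v)=(5,0): 5·5+3·0=25≤27, 2·5+4·0=10≤25, objective 45.
(u,v)=(4,1): 5·4+3·1=23≤27, 2·4+4·1=12≤25, objective 39.
(u,v)=(4,0): 5·4+3·0=20≤27, 2·4+4·0=8≤25, objective 36.
The best lattice point is (5,0), giving 45.

45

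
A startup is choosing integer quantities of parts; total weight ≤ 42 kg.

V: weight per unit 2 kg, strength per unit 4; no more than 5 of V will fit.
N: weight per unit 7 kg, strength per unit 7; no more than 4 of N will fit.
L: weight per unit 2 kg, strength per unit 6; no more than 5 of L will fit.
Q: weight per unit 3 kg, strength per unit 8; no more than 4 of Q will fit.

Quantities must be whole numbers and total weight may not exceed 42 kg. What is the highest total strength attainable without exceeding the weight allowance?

Take 5×V, 1×N, 5×L, and 4×Q: weight 39 ≤ 42, strength 5·4 + 1·7 + 5·6 + 4·8 = 89.
L has the best ratio (6/2) and is taken to its limit of 5; remaining capacity is filled optimally with the others.

89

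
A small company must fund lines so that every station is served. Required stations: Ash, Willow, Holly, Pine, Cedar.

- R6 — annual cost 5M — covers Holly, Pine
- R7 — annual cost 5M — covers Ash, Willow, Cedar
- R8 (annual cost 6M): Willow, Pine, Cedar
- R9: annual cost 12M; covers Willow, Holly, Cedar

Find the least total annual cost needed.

10

This is a weighted set-cover instance.
Choose R6 and R7: together they cover Ash, Willow, Holly, Pine, Cedar — every station.
Total annual cost: 5 + 5 = 10.
No cover costs less than 10.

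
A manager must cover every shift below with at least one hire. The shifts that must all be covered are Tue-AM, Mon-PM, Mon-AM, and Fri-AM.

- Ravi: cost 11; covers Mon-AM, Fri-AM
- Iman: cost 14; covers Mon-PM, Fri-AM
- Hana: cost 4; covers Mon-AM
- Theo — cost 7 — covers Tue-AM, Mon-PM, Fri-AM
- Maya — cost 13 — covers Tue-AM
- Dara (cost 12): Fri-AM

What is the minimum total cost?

11

This is a weighted set-cover instance.
Choose Hana and Theo: together they cover Tue-AM, Mon-PM, Mon-AM, Fri-AM — every shift.
Total cost: 4 + 7 = 11.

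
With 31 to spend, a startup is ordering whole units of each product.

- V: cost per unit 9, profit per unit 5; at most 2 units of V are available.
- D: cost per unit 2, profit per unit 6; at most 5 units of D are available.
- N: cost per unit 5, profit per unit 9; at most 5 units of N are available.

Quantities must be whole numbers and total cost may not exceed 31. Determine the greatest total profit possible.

66

5×D and 4×N: cost 30 ≤ 31, profit 5·6 + 4·9 = 66.
3×D and 5×N: cost 31 ≤ 31, profit 3·6 + 5·9 = 63.
Best is 66.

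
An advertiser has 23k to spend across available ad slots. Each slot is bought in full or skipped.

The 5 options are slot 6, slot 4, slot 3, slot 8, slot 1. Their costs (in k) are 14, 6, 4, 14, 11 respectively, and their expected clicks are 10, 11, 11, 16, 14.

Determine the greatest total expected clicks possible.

36

Allowing fractional choices, the relaxed optimum would be about 38.3, but ad slots are indivisible.
slot 4 + slot 3 + slot 1: cost 6 + 4 + 11 = 21 ≤ 23, expected clicks 11 + 11 + 14 = 36.
slot 3 + slot 8: cost 4 + 14 = 18 ≤ 23, expected clicks 11 + 16 = 27.
Best is slot 4, slot 3, and slot 1 with total expected clicks 36.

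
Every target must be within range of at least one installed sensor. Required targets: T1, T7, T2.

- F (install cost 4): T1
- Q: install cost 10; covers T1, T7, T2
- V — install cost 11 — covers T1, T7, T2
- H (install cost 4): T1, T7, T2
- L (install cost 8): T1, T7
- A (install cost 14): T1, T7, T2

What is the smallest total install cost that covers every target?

H alone covers T1, T7, T2 — every target.
Total install cost: 4.
No cover costs less than 4.

4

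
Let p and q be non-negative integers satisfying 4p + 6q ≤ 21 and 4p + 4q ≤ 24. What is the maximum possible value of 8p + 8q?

The continuous relaxation peaks at (5.25, 0) with value 42.00; rounding to a feasible lattice point costs some objective.
(p,q)=(5,0): 4·5+6·0=20≤21, 4·5+4·0=20≤24, objective 40.
(p,q)=(4,0): 4·4+6·0=16≤21, 4·4+4·0=16≤24, objective 32.
Maximum is 40 at (p,q)=(5,0).

40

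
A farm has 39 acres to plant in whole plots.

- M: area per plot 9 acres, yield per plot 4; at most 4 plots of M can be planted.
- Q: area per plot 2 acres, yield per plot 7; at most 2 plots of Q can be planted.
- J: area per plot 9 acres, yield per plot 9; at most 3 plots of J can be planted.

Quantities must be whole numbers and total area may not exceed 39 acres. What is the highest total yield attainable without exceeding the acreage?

41

Take 2×Q and 3×J: area 31 ≤ 39, yield 2·7 + 3·9 = 41.
Q has the best ratio (7/2) and is taken to its limit of 2; remaining capacity is filled optimally with the others.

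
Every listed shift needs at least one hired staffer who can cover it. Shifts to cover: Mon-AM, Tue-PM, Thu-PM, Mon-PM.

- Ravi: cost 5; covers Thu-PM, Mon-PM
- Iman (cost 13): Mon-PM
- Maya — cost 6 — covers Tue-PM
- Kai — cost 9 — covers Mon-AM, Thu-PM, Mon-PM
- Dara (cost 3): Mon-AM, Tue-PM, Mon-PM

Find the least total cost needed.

Choose Ravi and Dara: together they cover Mon-AM, Tue-PM, Thu-PM, Mon-PM — every shift.
Total cost: 5 + 3 = 8.
No cover costs less than 8.

8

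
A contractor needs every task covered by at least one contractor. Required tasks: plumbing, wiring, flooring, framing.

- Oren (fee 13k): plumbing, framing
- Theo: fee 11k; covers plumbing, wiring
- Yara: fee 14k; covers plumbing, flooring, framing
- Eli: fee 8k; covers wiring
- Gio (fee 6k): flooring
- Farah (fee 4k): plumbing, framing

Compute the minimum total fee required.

Choose Eli, Gio, and Farah: together they cover plumbing, wiring, flooring, framing — every task.
Total fee: 8 + 6 + 4 = 18.
No cover costs less than 18.

18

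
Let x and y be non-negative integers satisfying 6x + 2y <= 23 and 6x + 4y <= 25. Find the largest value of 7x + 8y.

48

Relaxing integrality, the LP optimum is 50.00 at (x,y) = (0, 6.25), which is not an integer point.
(x,y)=(0,6): 6·0+2·6=12≤23, 6·0+4·6=24≤25, objective 48.
(x,y)=(0,5): 6·0+2·5=10≤23, 6·0+4·5=20≤25, objective 40.
Maximum is 48 at (x,y)=(0,6).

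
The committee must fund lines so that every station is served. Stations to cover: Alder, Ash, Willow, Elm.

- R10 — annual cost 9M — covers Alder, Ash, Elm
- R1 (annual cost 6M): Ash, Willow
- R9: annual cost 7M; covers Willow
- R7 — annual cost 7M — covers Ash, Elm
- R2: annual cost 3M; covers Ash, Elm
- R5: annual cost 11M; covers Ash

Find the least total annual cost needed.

This is an integer covering problem.
The greedy cost-per-new-station heuristic would pick R2, R1, and R10 for 18, but a cheaper cover exists.
Choose R10 and R1: together they cover Alder, Ash, Willow, Elm — every station.
Total annual cost: 9 + 6 = 15.
No cover costs less than 15.

15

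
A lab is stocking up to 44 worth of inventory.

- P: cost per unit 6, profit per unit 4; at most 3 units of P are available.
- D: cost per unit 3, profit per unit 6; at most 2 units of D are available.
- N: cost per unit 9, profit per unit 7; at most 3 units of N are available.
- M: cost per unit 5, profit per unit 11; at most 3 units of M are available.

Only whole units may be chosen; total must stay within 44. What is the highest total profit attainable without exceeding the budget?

2×D, 2×N, and 3×M: cost 39 ≤ 44, profit 2·6 + 2·7 + 3·11 = 59.
2×P, 2×D, 1×N, and 3×M: cost 42 ≤ 44, profit 2·4 + 2·6 + 1·7 + 3·11 = 60.
Best is 60.

60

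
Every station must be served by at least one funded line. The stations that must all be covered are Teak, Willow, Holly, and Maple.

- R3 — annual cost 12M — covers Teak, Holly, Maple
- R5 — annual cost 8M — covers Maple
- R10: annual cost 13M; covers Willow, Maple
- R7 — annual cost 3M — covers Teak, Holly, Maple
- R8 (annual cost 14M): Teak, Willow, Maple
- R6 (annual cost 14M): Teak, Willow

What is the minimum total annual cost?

16

Choose R10 and R7: together they cover Teak, Willow, Holly, Maple — every station.
Total annual cost: 13 + 3 = 16.
No cover costs less than 16.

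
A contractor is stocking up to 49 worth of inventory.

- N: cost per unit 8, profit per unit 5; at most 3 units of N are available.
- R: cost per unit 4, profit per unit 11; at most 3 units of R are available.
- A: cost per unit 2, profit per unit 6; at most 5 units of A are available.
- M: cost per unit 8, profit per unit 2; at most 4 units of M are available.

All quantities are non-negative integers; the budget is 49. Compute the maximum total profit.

This is a bounded integer knapsack.
A has the best ratio (6/2); taking only A gives at most 5×6 = 30 (stopped by the supply cap of 5).
Mixing does better — 3×N, 3×R, and 5×A: cost 46 ≤ 49, profit 3·5 + 3·11 + 5·6 = 78.

78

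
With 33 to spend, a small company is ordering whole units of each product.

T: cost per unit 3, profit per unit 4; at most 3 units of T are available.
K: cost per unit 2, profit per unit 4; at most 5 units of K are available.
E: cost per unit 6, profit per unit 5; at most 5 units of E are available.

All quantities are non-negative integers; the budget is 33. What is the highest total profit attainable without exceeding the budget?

This is a bounded integer knapsack.
Take 3×T, 5×K, and 2×E: cost 31 ≤ 33, profit 3·4 + 5·4 + 2·5 = 42.
K has the best ratio (4/2) and is taken to its limit of 5; remaining capacity is filled optimally with the others.

42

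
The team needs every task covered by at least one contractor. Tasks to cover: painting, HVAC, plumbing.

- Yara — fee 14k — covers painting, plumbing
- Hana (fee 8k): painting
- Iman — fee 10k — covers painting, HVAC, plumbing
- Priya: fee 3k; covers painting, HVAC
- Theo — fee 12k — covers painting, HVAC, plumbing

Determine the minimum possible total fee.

10

Iman alone covers painting, HVAC, plumbing — every task.
Total fee: 10.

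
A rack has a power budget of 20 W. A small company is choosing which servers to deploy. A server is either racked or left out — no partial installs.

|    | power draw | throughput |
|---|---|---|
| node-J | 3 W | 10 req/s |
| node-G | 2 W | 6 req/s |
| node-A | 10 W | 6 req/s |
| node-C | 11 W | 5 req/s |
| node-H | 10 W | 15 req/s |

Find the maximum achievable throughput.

31

node-J + node-H: power draw 3 + 10 = 13 ≤ 20, throughput 10 + 15 = 25.
node-J + node-G + node-H: power draw 3 + 2 + 10 = 15 ≤ 20, throughput 10 + 6 + 15 = 31.
Best is node-J, node-G, and node-H with total throughput 31.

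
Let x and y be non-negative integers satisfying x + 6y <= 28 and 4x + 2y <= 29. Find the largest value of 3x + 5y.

Relaxing integrality, the LP optimum is 34.95 at (x,y) = (5.36, 3.77), which is not an integer point.
(x,y)=(4,4): 1·4+6·4=28≤28, 4·4+2·4=24≤29, objective 32.
(x,y)=(5,3): 1·5+6·3=23≤28, 4·5+2·3=26≤29, objective 30.
(x,y)=(3,4): 1·3+6·4=27≤28, 4·3+2·4=20≤29, objective 29.
Maximum is 32 at (x,y)=(4,4).

32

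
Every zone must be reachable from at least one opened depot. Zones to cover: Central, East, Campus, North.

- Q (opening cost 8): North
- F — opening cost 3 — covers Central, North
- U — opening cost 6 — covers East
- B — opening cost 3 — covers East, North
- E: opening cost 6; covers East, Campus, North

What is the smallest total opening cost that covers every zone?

The greedy cost-per-new-zone heuristic would pick F, B, and E for 12, but a cheaper cover exists.
Choose F and E: together they cover Central, East, Campus, North — every zone.
Total opening cost: 3 + 6 = 9.
No cover costs less than 9.

9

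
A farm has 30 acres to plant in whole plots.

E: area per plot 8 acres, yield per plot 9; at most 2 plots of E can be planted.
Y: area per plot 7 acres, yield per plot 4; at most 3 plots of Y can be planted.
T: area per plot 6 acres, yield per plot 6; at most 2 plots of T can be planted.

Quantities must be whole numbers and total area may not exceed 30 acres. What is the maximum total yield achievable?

30

This is a bounded integer knapsack.
Take 2×E and 2×T: area 28 ≤ 30, yield 2·9 + 2·6 = 30.
E has the best ratio (9/8) and is taken to its limit of 2; remaining capacity is filled optimally with the others.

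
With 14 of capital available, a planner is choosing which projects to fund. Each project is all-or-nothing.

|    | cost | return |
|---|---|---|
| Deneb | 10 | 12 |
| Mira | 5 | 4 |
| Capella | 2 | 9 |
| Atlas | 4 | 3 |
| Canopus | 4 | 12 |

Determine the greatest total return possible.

Allowing fractional choices, the relaxed optimum would be about 30.6, but projects are indivisible.
Capella + Atlas + Canopus: cost 2 + 4 + 4 = 10 ≤ 14, return 9 + 3 + 12 = 24.
Mira + Capella + Canopus: cost 5 + 2 + 4 = 11 ≤ 14, return 4 + 9 + 12 = 25.
Deneb + Canopus: cost 10 + 4 = 14 ≤ 14, return 12 + 12 = 24.
Best is Mira, Capella, and Canopus with total return 25.

25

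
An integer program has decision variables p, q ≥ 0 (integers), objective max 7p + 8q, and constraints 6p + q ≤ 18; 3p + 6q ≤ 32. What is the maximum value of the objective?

46

The continuous relaxation peaks at (2.3, 4.18) with value 49.58; rounding to a feasible lattice point costs some objective.
(p,q)=(2,4): 6·2+1·4=16≤18, 3·2+6·4=30≤32, objective 46.
(p,q)=(1,4): 6·1+1·4=10≤18, 3·1+6·4=27≤32, objective 39.
(p,q)=(2,3): 6·2+1·3=15≤18, 3·2+6·3=24≤32, objective 38.
The best lattice point is (2,4), giving 46.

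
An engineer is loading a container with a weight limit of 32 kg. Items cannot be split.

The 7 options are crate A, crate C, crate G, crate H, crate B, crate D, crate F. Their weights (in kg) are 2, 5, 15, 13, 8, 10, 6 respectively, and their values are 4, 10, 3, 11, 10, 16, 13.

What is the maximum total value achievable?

Take crate A, crate C, crate B, crate D, and crate F: weight 2 + 5 + 8 + 10 + 6 = 31 ≤ 32, value 4 + 10 + 10 + 16 + 13 = 53.
No other feasible combination does better.

53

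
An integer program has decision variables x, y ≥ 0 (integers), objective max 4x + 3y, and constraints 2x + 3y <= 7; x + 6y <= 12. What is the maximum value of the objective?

(x,y)=(3,0) is feasible, giving 12.
(x,y)=(2,1) is feasible, giving 11.
No feasible integer point exceeds 12.

12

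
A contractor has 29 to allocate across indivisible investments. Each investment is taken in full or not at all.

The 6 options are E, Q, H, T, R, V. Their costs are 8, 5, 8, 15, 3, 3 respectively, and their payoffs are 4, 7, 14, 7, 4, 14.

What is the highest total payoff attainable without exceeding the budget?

43

Take E, Q, H, R, and V: cost 8 + 5 + 8 + 3 + 3 = 27 ≤ 29, payoff 4 + 7 + 14 + 4 + 14 = 43.
No other feasible combination does better.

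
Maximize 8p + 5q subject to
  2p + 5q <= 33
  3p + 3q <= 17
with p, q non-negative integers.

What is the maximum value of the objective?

The continuous relaxation peaks at (5.67, 0) with value 45.33; rounding to a feasible lattice point costs some objective.
(p,q)=(5,0): 2·5+5·0=10≤33, 3·5+3·0=15≤17, objective 40.
(p,q)=(4,1): 2·4+5·1=13≤33, 3·4+3·1=15≤17, objective 37.
(p,q)=(4,0): 2·4+5·0=8≤33, 3·4+3·0=12≤17, objective 32.
No feasible integer point exceeds 40.

40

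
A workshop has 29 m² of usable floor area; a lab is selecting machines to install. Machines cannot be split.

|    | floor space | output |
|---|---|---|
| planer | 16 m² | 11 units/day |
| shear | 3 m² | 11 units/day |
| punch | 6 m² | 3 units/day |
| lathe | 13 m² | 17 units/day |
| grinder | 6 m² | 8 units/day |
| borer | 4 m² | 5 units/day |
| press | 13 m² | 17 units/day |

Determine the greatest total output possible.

Allowing fractional choices, the relaxed optimum would be about 45.2, but machines are indivisible.
shear + lathe + grinder + borer: floor space 3 + 13 + 6 + 4 = 26 ≤ 29, output 11 + 17 + 8 + 5 = 41.
shear + lathe + press: floor space 3 + 13 + 13 = 29 ≤ 29, output 11 + 17 + 17 = 45.
shear + grinder + borer + press: floor space 3 + 6 + 4 + 13 = 26 ≤ 29, output 11 + 8 + 5 + 17 = 41.
Best is shear, lathe, and press with total output 45.

45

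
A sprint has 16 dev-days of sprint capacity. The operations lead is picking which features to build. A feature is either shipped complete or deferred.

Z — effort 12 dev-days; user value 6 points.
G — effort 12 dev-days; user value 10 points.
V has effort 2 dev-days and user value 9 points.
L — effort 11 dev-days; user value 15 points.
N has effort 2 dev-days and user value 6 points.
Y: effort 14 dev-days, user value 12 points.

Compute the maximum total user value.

30

This is a 0-1 knapsack instance.
G + V + N: effort 12 + 2 + 2 = 16 ≤ 16, user value 10 + 9 + 6 = 25.
V + L + N: effort 2 + 11 + 2 = 15 ≤ 16, user value 9 + 15 + 6 = 30.
Best is V, L, and N with total user value 30.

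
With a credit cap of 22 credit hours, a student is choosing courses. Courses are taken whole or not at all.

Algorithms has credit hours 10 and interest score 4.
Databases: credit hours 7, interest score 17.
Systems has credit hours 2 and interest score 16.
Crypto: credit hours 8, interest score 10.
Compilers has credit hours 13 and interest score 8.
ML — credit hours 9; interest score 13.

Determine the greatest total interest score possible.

46

This is an integer program with binary decision variables.
Databases + Systems + ML: credit hours 7 + 2 + 9 = 18 ≤ 22, interest score 17 + 16 + 13 = 46.
Databases + Systems + Crypto: credit hours 7 + 2 + 8 = 17 ≤ 22, interest score 17 + 16 + 10 = 43.
Best is Databases, Systems, and ML with total interest score 46.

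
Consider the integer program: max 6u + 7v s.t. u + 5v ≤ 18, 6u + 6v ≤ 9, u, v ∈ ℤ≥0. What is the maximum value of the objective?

7

Relaxing integrality, the LP optimum is 10.50 at (u,v) = (0, 1.5), which is not an integer point.
(u,v)=(0,1): 1·0+5·1=5≤18, 6·0+6·1=6≤9, objective 7.
(u,v)=(1,0): 1·1+5·0=1≤18, 6·1+6·0=6≤9, objective 6.
(u,v)=(0,0): 1·0+5·0=0≤18, 6·0+6·0=0≤9, objective 0.
The best lattice point is (0,1), giving 7.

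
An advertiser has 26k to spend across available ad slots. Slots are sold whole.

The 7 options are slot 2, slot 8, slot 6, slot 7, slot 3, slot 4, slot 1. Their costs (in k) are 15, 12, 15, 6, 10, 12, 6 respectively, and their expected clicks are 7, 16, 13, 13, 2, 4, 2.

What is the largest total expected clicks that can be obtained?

31

This is a 0-1 knapsack instance.
Take slot 8, slot 7, and slot 1: cost 12 + 6 + 6 = 24 ≤ 26, expected clicks 16 + 13 + 2 = 31.
No other feasible combination does better.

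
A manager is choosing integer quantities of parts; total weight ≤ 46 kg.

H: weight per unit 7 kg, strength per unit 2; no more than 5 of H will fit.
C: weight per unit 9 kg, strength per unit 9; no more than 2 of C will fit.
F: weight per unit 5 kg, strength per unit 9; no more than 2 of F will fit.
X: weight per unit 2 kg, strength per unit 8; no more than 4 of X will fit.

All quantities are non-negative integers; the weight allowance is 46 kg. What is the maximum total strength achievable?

Take 1×H, 2×C, 2×F, and 4×X: weight 43 ≤ 46, strength 1·2 + 2·9 + 2·9 + 4·8 = 70.
X has the best ratio (8/2) and is taken to its limit of 4; remaining capacity is filled optimally with the others.

70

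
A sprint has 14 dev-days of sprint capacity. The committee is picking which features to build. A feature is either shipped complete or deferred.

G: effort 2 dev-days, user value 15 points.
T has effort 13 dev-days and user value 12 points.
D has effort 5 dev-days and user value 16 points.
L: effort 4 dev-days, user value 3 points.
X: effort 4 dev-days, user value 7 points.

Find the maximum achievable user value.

38

G + D + X: effort 2 + 5 + 4 = 11 ≤ 14, user value 15 + 16 + 7 = 38.
G + D + L: effort 2 + 5 + 4 = 11 ≤ 14, user value 15 + 16 + 3 = 34.
G + D: effort 2 + 5 = 7 ≤ 14, user value 15 + 16 = 31.
Best is G, D, and X with total user value 38.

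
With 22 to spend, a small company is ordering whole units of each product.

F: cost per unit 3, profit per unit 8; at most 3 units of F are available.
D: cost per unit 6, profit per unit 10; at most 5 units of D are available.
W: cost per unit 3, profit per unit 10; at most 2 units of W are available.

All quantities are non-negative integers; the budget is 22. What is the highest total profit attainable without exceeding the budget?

54

3×F, 1×D, and 2×W: cost 21 ≤ 22, profit 3·8 + 1·10 + 2·10 = 54.
1×F, 2×D, and 2×W: cost 21 ≤ 22, profit 1·8 + 2·10 + 2·10 = 48.
Best is 54.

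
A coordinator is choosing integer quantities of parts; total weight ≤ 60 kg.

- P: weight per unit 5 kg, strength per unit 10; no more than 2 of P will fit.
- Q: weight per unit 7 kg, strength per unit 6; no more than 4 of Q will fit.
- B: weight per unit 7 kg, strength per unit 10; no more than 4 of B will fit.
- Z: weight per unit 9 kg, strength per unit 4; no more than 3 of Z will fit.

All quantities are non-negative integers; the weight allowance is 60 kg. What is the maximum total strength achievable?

78

This is a bounded integer knapsack.
P has the best ratio (10/5); taking only P gives at most 2×10 = 20 (stopped by the supply cap of 2).
Mixing does better — 2×P, 3×Q, and 4×B: weight 59 ≤ 60, strength 2·10 + 3·6 + 4·10 = 78.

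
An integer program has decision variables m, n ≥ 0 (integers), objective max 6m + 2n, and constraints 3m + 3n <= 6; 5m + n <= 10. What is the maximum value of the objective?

12

(m,n)=(2,0): 3·2+3·0=6≤6, 5·2+1·0=10≤10, objective 12.
(m,n)=(1,1): 3·1+3·1=6≤6, 5·1+1·1=6≤10, objective 8.
(m,n)=(1,0): 3·1+3·0=3≤6, 5·1+1·0=5≤10, objective 6.
The best lattice point is (2,0), giving 12.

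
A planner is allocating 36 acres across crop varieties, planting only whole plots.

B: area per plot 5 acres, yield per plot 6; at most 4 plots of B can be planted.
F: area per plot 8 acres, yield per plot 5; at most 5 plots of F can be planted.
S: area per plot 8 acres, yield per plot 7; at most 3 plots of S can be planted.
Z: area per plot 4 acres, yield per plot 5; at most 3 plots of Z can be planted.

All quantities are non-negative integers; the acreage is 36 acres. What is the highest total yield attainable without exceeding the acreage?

Z has the best ratio (5/4); taking only Z gives at most 3×5 = 15 (stopped by the supply cap of 3).
Mixing does better — 4×B, 1×S, and 2×Z: area 36 ≤ 36, yield 4·6 + 1·7 + 2·5 = 41.

41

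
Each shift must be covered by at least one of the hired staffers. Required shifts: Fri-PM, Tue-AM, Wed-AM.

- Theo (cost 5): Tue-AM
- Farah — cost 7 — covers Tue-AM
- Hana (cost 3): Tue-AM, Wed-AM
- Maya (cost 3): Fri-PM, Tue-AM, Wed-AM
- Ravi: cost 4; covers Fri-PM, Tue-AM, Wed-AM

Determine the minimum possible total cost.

This is a weighted set-cover instance.
Maya alone covers Fri-PM, Tue-AM, Wed-AM — every shift.
Total cost: 3.
No cover costs less than 3.

3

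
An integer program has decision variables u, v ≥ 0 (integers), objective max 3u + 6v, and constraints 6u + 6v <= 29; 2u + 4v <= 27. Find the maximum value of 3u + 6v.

(u,v)=(0,4): 6·0+6·4=24≤29, 2·0+4·4=16≤27, objective 24.
(u,v)=(1,3): 6·1+6·3=24≤29, 2·1+4·3=14≤27, objective 21.
(u,v)=(0,3): 6·0+6·3=18≤29, 2·0+4·3=12≤27, objective 18.
The best lattice point is (0,4), giving 24.

24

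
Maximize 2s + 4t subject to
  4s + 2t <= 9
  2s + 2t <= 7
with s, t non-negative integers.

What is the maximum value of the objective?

(s,t)=(0,3) is feasible, giving 12.
(s,t)=(1,2) is feasible, giving 10.
(s,t)=(0,2) is feasible, giving 8.
No feasible integer point exceeds 12.

12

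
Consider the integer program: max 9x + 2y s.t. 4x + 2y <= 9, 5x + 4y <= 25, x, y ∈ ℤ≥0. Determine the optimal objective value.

Relaxing integrality, the LP optimum is 20.25 at (x,y) = (2.25, 0), which is not an integer point.
(x,y)=(2,0): 4·2+2·0=8≤9, 5·2+4·0=10≤25, objective 18.
(x,y)=(1,1): 4·1+2·1=6≤9, 5·1+4·1=9≤25, objective 11.
(x,y)=(1,0): 4·1+2·0=4≤9, 5·1+4·0=5≤25, objective 9.
The best lattice point is (2,0), giving 18.

18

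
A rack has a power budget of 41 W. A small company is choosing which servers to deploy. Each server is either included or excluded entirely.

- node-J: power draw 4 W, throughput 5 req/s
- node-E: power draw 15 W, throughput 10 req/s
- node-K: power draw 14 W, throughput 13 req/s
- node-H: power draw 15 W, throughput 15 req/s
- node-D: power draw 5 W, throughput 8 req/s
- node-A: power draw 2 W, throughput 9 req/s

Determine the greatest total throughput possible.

50

This is a 0-1 knapsack instance.
node-K + node-H + node-D + node-A: power draw 14 + 15 + 5 + 2 = 36 ≤ 41, throughput 13 + 15 + 8 + 9 = 45.
node-J + node-K + node-H + node-D + node-A: power draw 4 + 14 + 15 + 5 + 2 = 40 ≤ 41, throughput 5 + 13 + 15 + 8 + 9 = 50.
node-J + node-E + node-H + node-D + node-A: power draw 4 + 15 + 15 + 5 + 2 = 41 ≤ 41, throughput 5 + 10 + 15 + 8 + 9 = 47.
Best is node-J, node-K, node-H, node-D, and node-A with total throughput 50.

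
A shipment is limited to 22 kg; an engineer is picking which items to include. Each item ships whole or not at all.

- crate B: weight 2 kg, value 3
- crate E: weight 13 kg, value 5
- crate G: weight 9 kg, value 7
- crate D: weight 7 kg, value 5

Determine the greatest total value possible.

15

crate B + crate G + crate D: weight 2 + 9 + 7 = 18 ≤ 22, value 3 + 7 + 5 = 15.
crate B + crate E + crate D: weight 2 + 13 + 7 = 22 ≤ 22, value 3 + 5 + 5 = 13.
Best is crate B, crate G, and crate D with total value 15.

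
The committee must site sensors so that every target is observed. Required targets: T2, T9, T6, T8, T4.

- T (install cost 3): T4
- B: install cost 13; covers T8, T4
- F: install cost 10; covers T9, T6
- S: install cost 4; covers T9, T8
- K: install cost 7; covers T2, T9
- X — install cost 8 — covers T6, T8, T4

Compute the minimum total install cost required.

The greedy cost-per-new-target heuristic would pick S, T, K, and X for 22, but a cheaper cover exists.
Choose K and X: together they cover T2, T9, T6, T8, T4 — every target.
Total install cost: 7 + 8 = 15.
No cover costs less than 15.

15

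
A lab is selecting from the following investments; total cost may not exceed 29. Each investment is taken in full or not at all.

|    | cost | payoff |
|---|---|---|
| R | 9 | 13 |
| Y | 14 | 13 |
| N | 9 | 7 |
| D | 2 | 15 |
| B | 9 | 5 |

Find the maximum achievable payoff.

41

Take R, Y, and D: cost 9 + 14 + 2 = 25 ≤ 29, payoff 13 + 13 + 15 = 41.
No other feasible combination does better.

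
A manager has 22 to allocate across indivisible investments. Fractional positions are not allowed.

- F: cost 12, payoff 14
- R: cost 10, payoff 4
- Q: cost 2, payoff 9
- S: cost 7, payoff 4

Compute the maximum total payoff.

27

Allowing fractional choices, the relaxed optimum would be about 27.4, but investments are indivisible.
F + Q: cost 12 + 2 = 14 ≤ 22, payoff 14 + 9 = 23.
F + S: cost 12 + 7 = 19 ≤ 22, payoff 14 + 4 = 18.
F + Q + S: cost 12 + 2 + 7 = 21 ≤ 22, payoff 14 + 9 + 4 = 27.
Best is F, Q, and S with total payoff 27.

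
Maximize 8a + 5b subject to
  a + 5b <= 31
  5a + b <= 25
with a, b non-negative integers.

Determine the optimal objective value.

(a,b)=(4,5): 1·4+5·5=29≤31, 5·4+1·5=25≤25, objective 57.
(a,b)=(4,4): 1·4+5·4=24≤31, 5·4+1·4=24≤25, objective 52.
No feasible integer point exceeds 57.

57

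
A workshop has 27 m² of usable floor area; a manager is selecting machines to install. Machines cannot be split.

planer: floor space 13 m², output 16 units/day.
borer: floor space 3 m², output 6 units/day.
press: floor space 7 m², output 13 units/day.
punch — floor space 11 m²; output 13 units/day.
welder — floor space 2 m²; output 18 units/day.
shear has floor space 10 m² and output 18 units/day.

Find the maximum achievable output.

55

This is an integer program with binary decision variables.
Take borer, press, welder, and shear: floor space 3 + 7 + 2 + 10 = 22 ≤ 27, output 6 + 13 + 18 + 18 = 55.
No feasible combination exceeds this.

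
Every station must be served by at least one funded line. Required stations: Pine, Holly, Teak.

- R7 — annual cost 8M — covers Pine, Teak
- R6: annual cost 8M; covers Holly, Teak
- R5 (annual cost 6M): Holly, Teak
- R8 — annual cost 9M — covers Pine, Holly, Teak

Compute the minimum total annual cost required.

The greedy cost-per-new-station heuristic would pick R5 and R7 for 14, but a cheaper cover exists.
R8 alone covers Pine, Holly, Teak — every station.
Total annual cost: 9.
No cover costs less than 9.

9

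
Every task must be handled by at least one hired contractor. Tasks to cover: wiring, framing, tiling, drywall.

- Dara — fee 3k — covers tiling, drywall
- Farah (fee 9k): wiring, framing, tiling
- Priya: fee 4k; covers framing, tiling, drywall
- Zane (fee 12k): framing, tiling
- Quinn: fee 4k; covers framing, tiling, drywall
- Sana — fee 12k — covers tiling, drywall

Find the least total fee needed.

12

The greedy cost-per-new-task heuristic would pick Priya and Farah for 13, but a cheaper cover exists.
Choose Dara and Farah: together they cover wiring, framing, tiling, drywall — every task.
Total fee: 3 + 9 = 12.
No cover costs less than 12.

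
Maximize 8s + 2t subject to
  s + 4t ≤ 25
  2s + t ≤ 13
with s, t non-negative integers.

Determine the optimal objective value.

50

The continuous relaxation peaks at (6.5, 0) with value 52.00; rounding to a feasible lattice point costs some objective.
(s,t)=(6,1): 1·6+4·1=10≤25, 2·6+1·1=13≤13, objective 50.
(s,t)=(6,0): 1·6+4·0=6≤25, 2·6+1·0=12≤13, objective 48.
The best lattice point is (6,1), giving 50.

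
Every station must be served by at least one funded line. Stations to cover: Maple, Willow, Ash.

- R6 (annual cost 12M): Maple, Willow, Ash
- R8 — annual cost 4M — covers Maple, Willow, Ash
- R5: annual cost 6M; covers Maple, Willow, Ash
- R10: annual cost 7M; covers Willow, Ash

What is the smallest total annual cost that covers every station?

4

This is an integer covering problem.
R8 alone covers Maple, Willow, Ash — every station.
Total annual cost: 4.
No cover costs less than 4.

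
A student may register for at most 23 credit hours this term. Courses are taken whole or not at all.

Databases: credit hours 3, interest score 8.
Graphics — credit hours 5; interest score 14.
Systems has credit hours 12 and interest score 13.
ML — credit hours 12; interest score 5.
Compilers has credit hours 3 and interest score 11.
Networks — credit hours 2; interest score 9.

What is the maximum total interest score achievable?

Allowing fractional choices, the relaxed optimum would be about 52.8, but courses are indivisible.
Graphics + Systems + Compilers + Networks: credit hours 5 + 12 + 3 + 2 = 22 ≤ 23, interest score 14 + 13 + 11 + 9 = 47.
Databases + Graphics + Systems + Networks: credit hours 3 + 5 + 12 + 2 = 22 ≤ 23, interest score 8 + 14 + 13 + 9 = 44.
Databases + Graphics + Systems + Compilers: credit hours 3 + 5 + 12 + 3 = 23 ≤ 23, interest score 8 + 14 + 13 + 11 = 46.
Best is Graphics, Systems, Compilers, and Networks with total interest score 47.

47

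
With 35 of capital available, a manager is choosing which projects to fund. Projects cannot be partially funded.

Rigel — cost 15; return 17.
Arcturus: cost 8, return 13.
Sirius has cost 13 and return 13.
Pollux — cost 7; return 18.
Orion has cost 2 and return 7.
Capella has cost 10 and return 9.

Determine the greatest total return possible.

55

Allowing fractional choices, the relaxed optimum would be about 58.0, but projects are indivisible.
Rigel + Pollux + Orion + Capella: cost 15 + 7 + 2 + 10 = 34 ≤ 35, return 17 + 18 + 7 + 9 = 51.
Arcturus + Sirius + Pollux + Orion: cost 8 + 13 + 7 + 2 = 30 ≤ 35, return 13 + 13 + 18 + 7 = 51.
Rigel + Arcturus + Pollux + Orion: cost 15 + 8 + 7 + 2 = 32 ≤ 35, return 17 + 13 + 18 + 7 = 55.
Best is Rigel, Arcturus, Pollux, and Orion with total return 55.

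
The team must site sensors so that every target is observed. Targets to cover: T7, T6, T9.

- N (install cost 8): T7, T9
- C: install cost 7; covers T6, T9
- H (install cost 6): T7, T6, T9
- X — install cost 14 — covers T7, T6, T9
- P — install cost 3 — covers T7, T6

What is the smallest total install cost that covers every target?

H alone covers T7, T6, T9 — every target.
Total install cost: 6.

6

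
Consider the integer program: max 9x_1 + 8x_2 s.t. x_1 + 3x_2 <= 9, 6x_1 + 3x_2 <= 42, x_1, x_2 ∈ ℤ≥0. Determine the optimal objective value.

63

The continuous relaxation peaks at (6.6, 0.8) with value 65.80; rounding to a feasible lattice point costs some objective.
(x_1,x_2)=(7,0): 1·7+3·0=7≤9, 6·7+3·0=42≤42, objective 63.
(x_1,x_2)=(6,1): 1·6+3·1=9≤9, 6·6+3·1=39≤42, objective 62.
Maximum is 63 at (x_1,x_2)=(7,0).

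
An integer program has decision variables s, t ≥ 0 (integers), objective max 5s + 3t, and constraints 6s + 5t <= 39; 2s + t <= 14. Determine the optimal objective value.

30

The continuous relaxation peaks at (6.5, 0) with value 32.50; rounding to a feasible lattice point costs some objective.
(s,t)=(6,0): 6·6+5·0=36≤39, 2·6+1·0=12≤14, objective 30.
(s,t)=(5,1): 6·5+5·1=35≤39, 2·5+1·1=11≤14, objective 28.
The best lattice point is (6,0), giving 30.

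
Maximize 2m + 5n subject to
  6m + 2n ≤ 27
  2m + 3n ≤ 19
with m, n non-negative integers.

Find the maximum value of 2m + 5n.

30

The continuous relaxation peaks at (0, 6.33) with value 31.67; rounding to a feasible lattice point costs some objective.
(m,n)=(0,6): 6·0+2·6=12≤27, 2·0+3·6=18≤19, objective 30.
(m,n)=(1,5): 6·1+2·5=16≤27, 2·1+3·5=17≤19, objective 27.
(m,n)=(0,5): 6·0+2·5=10≤27, 2·0+3·5=15≤19, objective 25.
Maximum is 30 at (m,n)=(0,6).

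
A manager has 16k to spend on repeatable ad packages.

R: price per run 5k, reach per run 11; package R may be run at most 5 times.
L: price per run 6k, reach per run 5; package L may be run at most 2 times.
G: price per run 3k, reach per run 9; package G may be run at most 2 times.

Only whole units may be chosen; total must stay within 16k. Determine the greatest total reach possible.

G has the best ratio (9/3); taking only G gives at most 2×9 = 18 (stopped by the supply cap of 2).
Mixing does better — 2×R and 2×G: price 16 ≤ 16, reach 2·11 + 2·9 = 40.

40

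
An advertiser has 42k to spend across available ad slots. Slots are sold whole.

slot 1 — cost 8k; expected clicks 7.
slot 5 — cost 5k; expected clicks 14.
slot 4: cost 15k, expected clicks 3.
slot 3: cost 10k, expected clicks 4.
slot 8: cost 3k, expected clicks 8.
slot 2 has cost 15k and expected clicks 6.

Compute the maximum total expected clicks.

Allowing fractional choices, the relaxed optimum would be about 39.2, but ad slots are indivisible.
slot 1 + slot 5 + slot 3 + slot 8 + slot 2: cost 8 + 5 + 10 + 3 + 15 = 41 ≤ 42, expected clicks 7 + 14 + 4 + 8 + 6 = 39.
slot 1 + slot 5 + slot 8 + slot 2: cost 8 + 5 + 3 + 15 = 31 ≤ 42, expected clicks 7 + 14 + 8 + 6 = 35.
slot 1 + slot 5 + slot 4 + slot 3 + slot 8: cost 8 + 5 + 15 + 10 + 3 = 41 ≤ 42, expected clicks 7 + 14 + 3 + 4 + 8 = 36.
Best is slot 1, slot 5, slot 3, slot 8, and slot 2 with total expected clicks 39.

39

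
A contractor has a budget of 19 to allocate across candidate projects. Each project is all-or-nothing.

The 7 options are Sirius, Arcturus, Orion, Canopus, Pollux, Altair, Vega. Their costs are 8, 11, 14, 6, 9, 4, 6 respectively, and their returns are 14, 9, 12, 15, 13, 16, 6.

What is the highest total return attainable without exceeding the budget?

45

Allowing fractional choices, the relaxed optimum would be about 46.4, but projects are indivisible.
Canopus + Pollux + Altair: cost 6 + 9 + 4 = 19 ≤ 19, return 15 + 13 + 16 = 44.
Canopus + Altair + Vega: cost 6 + 4 + 6 = 16 ≤ 19, return 15 + 16 + 6 = 37.
Sirius + Canopus + Altair: cost 8 + 6 + 4 = 18 ≤ 19, return 14 + 15 + 16 = 45.
Best is Sirius, Canopus, and Altair with total return 45.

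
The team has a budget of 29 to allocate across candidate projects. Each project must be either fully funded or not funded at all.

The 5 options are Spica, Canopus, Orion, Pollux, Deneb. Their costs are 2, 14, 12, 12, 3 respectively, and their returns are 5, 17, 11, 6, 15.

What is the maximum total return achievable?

43

Allowing fractional choices, the relaxed optimum would be about 46.2, but projects are indivisible.
Canopus + Orion + Deneb: cost 14 + 12 + 3 = 29 ≤ 29, return 17 + 11 + 15 = 43.
Spica + Canopus + Deneb: cost 2 + 14 + 3 = 19 ≤ 29, return 5 + 17 + 15 = 37.
Canopus + Pollux + Deneb: cost 14 + 12 + 3 = 29 ≤ 29, return 17 + 6 + 15 = 38.
Best is Canopus, Orion, and Deneb with total return 43.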